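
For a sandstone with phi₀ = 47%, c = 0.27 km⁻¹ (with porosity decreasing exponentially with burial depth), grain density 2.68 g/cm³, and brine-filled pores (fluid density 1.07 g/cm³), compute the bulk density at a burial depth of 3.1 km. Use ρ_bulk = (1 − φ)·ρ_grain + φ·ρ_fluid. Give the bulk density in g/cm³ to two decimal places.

Porosity at depth: phi = 0.47·exp(−0.27×3.1) = 0.47×0.4330 = 0.2035
Bulk density: ρ_b = (1−phi)ρ_g + phi·ρ_f = 0.7965×2.68 + 0.2035×1.07
       = 2.135 + 0.218 = 2.352 g/cm³

2.35 g/cm³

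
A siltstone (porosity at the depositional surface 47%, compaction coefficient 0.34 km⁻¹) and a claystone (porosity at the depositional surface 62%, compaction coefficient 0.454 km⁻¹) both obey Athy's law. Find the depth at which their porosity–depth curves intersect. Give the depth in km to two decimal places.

2.43 km

Set φ₀ₐ e^(−kₐd) = φ₀ᵦ e^(−kᵦd) ⇒ ln(φ₀ₐ/φ₀ᵦ) = (kₐ − kᵦ)·d
d = ln(0.47/0.62) / (0.34 − 0.454) = -0.2770 / -0.114 = 2.430 km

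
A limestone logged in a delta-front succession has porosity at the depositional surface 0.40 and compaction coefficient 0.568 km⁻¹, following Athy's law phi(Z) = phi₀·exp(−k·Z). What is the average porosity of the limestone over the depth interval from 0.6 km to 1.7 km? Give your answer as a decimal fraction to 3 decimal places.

0.212

⟨phi⟩ = (1/(Z₂−Z₁)) ∫ phi₀ e^(−kZ) dZ = phi₀·(e^(−k·Z₁) − e^(−k·Z₂)) / (k·(Z₂−Z₁))
e^(−0.568×0.6) = 0.7112; e^(−0.568×1.7) = 0.3808
⟨phi⟩ = 0.4 × (0.7112 − 0.3808) / (0.568 × 1.1) = 0.4 × 0.5289 = 0.2116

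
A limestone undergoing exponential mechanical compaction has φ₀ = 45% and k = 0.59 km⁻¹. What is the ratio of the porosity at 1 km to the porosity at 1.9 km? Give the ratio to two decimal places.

1.70

φ(z₁)/φ(z₂) = e^(−k·z₁)/e^(−k·z₂) = e^{k(z₂−z₁)}
= exp(0.59 × 0.9) = exp(0.531) = 1.7006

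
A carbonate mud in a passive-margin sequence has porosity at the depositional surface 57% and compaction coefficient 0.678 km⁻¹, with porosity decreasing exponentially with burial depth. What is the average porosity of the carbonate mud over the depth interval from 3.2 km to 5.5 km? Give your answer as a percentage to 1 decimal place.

⟨n⟩ = (1/(z₂−z₁)) ∫ n₀ e^(−βz) dz = n₀·(e^(−β·z₁) − e^(−β·z₂)) / (β·(z₂−z₁))
e^(−0.678×3.2) = 0.1142; e^(−0.678×5.5) = 0.0240
⟨n⟩ = 0.57 × (0.1142 − 0.0240) / (0.678 × 2.3) = 0.57 × 0.0578 = 0.0330

3.3%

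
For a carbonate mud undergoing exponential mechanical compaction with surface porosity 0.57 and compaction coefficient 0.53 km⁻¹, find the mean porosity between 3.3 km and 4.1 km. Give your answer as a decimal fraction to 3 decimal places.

⟨phi⟩ = (1/(Z₂−Z₁)) ∫ phi₀ e^(−kZ) dZ = phi₀·(e^(−k·Z₁) − e^(−k·Z₂)) / (k·(Z₂−Z₁))
e^(−0.53×3.3) = 0.1739; e^(−0.53×4.1) = 0.1138
⟨phi⟩ = 0.57 × (0.1739 − 0.1138) / (0.53 × 0.8) = 0.57 × 0.1418 = 0.0808

0.081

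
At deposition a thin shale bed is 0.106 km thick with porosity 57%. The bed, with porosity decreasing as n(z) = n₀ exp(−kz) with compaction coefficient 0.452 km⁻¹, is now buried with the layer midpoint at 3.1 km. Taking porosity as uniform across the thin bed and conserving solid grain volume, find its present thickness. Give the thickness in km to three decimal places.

0.053 km

Porosity at 3.1 km: n = 0.57·exp(−0.452×3.1) = 0.1404
Solid-volume conservation: h(1−n) = h₀(1−n₀) ⇒ h = h₀·(1−n₀)/(1−n)
h = 0.106 × (1 − 0.57)/(1 − 0.1404) = 0.106 × 0.5002 = 0.0530 km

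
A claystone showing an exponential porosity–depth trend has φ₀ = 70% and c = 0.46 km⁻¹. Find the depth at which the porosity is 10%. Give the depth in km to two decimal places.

Invert Athy's law: z = ln(φ₀/φ) / c
z = ln(0.7/0.1) / 0.46 = ln(7) / 0.46 = 1.9459 / 0.46 = 4.230 km

4.23 km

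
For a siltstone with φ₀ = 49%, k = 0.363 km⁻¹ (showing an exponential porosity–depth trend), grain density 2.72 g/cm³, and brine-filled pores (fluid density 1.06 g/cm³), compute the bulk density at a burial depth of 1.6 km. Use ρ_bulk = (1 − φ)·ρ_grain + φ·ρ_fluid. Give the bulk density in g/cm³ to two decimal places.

2.26 g/cm³

Porosity at depth: φ = 0.49·exp(−0.363×1.6) = 0.49×0.5595 = 0.2741
Bulk density: ρ_b = (1−φ)ρ_g + φ·ρ_f = 0.7259×2.72 + 0.2741×1.06
       = 1.974 + 0.291 = 2.265 g/cm³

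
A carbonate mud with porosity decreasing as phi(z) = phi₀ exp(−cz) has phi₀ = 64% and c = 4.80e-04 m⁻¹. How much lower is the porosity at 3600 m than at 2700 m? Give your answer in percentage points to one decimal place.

6.1 percentage points

Working in km (1 km = 1000 m; c in km⁻¹ = c in m⁻¹ × 1000):
phi(2.7) = 0.64·e^(−0.48×2.7) = 0.1751
phi(3.6) = 0.64·e^(−0.48×3.6) = 0.1137
Δphi = 0.1751 − 0.1137 = 0.0614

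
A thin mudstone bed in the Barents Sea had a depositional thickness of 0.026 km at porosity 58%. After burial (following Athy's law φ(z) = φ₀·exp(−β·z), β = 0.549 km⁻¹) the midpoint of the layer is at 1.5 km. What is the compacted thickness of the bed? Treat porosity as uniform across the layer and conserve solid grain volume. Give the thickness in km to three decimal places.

0.015 km

Porosity at 1.5 km: φ = 0.58·exp(−0.549×1.5) = 0.2546
Solid-volume conservation: h(1−φ) = h₀(1−φ₀) ⇒ h = h₀·(1−φ₀)/(1−φ)
h = 0.026 × (1 − 0.58)/(1 − 0.2546) = 0.026 × 0.5634 = 0.0146 km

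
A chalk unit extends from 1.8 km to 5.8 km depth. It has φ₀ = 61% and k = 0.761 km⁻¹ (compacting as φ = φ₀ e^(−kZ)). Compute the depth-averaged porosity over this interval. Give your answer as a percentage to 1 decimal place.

4.9%

⟨φ⟩ = (1/(Z₂−Z₁)) ∫ φ₀ e^(−kZ) dZ = φ₀·(e^(−k·Z₁) − e^(−k·Z₂)) / (k·(Z₂−Z₁))
e^(−0.761×1.8) = 0.2542; e^(−0.761×5.8) = 0.0121
⟨φ⟩ = 0.61 × (0.2542 − 0.0121) / (0.761 × 4) = 0.61 × 0.0795 = 0.0485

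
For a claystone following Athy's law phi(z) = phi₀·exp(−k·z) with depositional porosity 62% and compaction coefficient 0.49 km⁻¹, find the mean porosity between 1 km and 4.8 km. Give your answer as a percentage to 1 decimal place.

17.2%

⟨phi⟩ = (1/(z₂−z₁)) ∫ phi₀ e^(−kz) dz = phi₀·(e^(−k·z₁) − e^(−k·z₂)) / (k·(z₂−z₁))
e^(−0.49×1) = 0.6126; e^(−0.49×4.8) = 0.0952
⟨phi⟩ = 0.62 × (0.6126 − 0.0952) / (0.49 × 3.8) = 0.62 × 0.2779 = 0.1723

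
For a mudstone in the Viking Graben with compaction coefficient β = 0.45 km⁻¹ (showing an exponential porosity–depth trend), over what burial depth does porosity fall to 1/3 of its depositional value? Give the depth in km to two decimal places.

n/n₀ = 1/3 ⇒ exp(−β·d) = 1/3 ⇒ d = ln(3) / β
d = 1.0986 / 0.45 = 2.441 km

2.44 km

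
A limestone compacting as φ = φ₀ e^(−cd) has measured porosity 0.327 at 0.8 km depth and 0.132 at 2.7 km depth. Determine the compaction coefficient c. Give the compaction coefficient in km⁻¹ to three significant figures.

Athy: φ(d) = φ₀ e^(−cd) ⇒ φ₁/φ₂ = e^{c(d₂−d₁)} ⇒ c = ln(φ₁/φ₂)/(d₂−d₁)
c = ln(0.327/0.132) / (2.7 − 0.8) = ln(2.477) / 1.9 = 0.9072 / 1.9 = 0.4775 km⁻¹

0.477 km⁻¹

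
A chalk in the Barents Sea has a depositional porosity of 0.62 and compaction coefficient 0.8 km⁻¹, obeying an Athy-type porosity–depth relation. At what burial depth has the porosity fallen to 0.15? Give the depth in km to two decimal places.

1.77 km

Invert Athy's law: Z = ln(phi₀/phi) / β
Z = ln(0.62/0.15) / 0.8 = ln(4.133) / 0.8 = 1.4191 / 0.8 = 1.774 km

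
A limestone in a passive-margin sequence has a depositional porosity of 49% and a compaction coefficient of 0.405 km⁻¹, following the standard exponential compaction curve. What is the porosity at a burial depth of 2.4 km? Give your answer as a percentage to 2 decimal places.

18.54%

n = n₀·exp(−k·Z) = 0.49 × exp(−0.405 × 2.4) = 0.49 × exp(−0.972)
  = 0.49 × 0.3783 = 0.1854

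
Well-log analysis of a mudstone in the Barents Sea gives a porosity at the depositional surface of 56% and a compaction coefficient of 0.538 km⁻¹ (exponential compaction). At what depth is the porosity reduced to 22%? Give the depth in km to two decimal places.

1.74 km

Invert Athy's law: z = ln(phi₀/phi) / k
z = ln(0.56/0.22) / 0.538 = ln(2.545) / 0.538 = 0.9343 / 0.538 = 1.737 km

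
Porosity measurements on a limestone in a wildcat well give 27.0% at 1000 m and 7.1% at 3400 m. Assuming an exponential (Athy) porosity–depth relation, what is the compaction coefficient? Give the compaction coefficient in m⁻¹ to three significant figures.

0.000557 m⁻¹

Working in km (1 km = 1000 m; c in km⁻¹ = c in m⁻¹ × 1000):
Athy: phi(Z) = phi₀ e^(−cZ) ⇒ phi₁/phi₂ = e^{c(Z₂−Z₁)} ⇒ c = ln(phi₁/phi₂)/(Z₂−Z₁)
c = ln(0.27/0.071) / (3.4 − 1) = ln(3.803) / 2.4 = 1.3357 / 2.4 = 0.5566 km⁻¹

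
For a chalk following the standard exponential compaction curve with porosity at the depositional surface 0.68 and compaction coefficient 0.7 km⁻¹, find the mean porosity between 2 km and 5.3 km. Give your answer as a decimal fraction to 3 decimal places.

⟨φ⟩ = (1/(z₂−z₁)) ∫ φ₀ e^(−kz) dz = φ₀·(e^(−k·z₁) − e^(−k·z₂)) / (k·(z₂−z₁))
e^(−0.7×2) = 0.2466; e^(−0.7×5.3) = 0.0245
⟨φ⟩ = 0.68 × (0.2466 − 0.0245) / (0.7 × 3.3) = 0.68 × 0.0962 = 0.0654

0.065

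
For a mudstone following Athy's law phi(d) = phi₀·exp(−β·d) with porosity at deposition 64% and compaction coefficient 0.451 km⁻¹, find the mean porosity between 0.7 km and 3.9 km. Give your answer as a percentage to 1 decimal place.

24.7%

⟨phi⟩ = (1/(d₂−d₁)) ∫ phi₀ e^(−βd) dd = phi₀·(e^(−β·d₁) − e^(−β·d₂)) / (β·(d₂−d₁))
e^(−0.451×0.7) = 0.7293; e^(−0.451×3.9) = 0.1722
⟨phi⟩ = 0.64 × (0.7293 − 0.1722) / (0.451 × 3.2) = 0.64 × 0.3860 = 0.2470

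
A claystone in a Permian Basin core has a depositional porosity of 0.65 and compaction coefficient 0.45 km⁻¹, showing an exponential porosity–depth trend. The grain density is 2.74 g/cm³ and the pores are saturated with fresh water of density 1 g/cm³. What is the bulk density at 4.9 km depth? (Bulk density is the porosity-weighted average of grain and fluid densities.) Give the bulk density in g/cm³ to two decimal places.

Porosity at depth: φ = 0.65·exp(−0.45×4.9) = 0.65×0.1103 = 0.0717
Bulk density: ρ_b = (1−φ)ρ_g + φ·ρ_f = 0.9283×2.74 + 0.0717×1
       = 2.544 + 0.072 = 2.615 g/cm³

2.62 g/cm³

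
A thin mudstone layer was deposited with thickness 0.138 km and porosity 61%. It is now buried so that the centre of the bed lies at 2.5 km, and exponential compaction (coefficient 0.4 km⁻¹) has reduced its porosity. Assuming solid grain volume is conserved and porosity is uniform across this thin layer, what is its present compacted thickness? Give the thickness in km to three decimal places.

Porosity at 2.5 km: n = 0.61·exp(−0.4×2.5) = 0.2244
Solid-volume conservation: h(1−n) = h₀(1−n₀) ⇒ h = h₀·(1−n₀)/(1−n)
h = 0.138 × (1 − 0.61)/(1 − 0.2244) = 0.138 × 0.5028 = 0.0694 km

0.069 km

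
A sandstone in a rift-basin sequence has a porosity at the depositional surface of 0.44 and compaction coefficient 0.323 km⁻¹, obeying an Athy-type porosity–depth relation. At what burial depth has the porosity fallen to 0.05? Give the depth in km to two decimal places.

Invert Athy's law: z = ln(φ₀/φ) / k
z = ln(0.44/0.05) / 0.323 = ln(8.8) / 0.323 = 2.1748 / 0.323 = 6.733 km

6.73 km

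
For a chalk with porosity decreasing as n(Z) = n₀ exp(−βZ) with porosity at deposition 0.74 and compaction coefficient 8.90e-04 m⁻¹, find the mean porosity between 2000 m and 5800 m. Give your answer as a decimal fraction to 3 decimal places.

Working in km (1 km = 1000 m; β in km⁻¹ = β in m⁻¹ × 1000):
⟨n⟩ = (1/(Z₂−Z₁)) ∫ n₀ e^(−βZ) dZ = n₀·(e^(−β·Z₁) − e^(−β·Z₂)) / (β·(Z₂−Z₁))
e^(−0.89×2) = 0.1686; e^(−0.89×5.8) = 0.0057
⟨n⟩ = 0.74 × (0.1686 − 0.0057) / (0.89 × 3.8) = 0.74 × 0.0482 = 0.0356

0.036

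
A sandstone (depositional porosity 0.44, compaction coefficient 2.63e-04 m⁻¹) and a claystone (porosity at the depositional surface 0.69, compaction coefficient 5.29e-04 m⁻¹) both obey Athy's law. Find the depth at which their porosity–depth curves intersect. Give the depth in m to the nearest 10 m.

1690 m

Working in km (1 km = 1000 m; c in km⁻¹ = c in m⁻¹ × 1000):
Set phi₀ₐ e^(−cₐz) = phi₀ᵦ e^(−cᵦz) ⇒ ln(phi₀ₐ/phi₀ᵦ) = (cₐ − cᵦ)·z
z = ln(0.44/0.69) / (0.263 − 0.529) = -0.4499 / -0.266 = 1.691 km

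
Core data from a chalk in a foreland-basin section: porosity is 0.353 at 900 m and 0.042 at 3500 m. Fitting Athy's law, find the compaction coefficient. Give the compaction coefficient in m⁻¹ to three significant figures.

0.000819 m⁻¹

Working in km (1 km = 1000 m; c in km⁻¹ = c in m⁻¹ × 1000):
Athy: phi(d) = phi₀ e^(−cd) ⇒ phi₁/phi₂ = e^{c(d₂−d₁)} ⇒ c = ln(phi₁/phi₂)/(d₂−d₁)
c = ln(0.353/0.042) / (3.5 − 0.9) = ln(8.405) / 2.6 = 2.1288 / 2.6 = 0.8188 km⁻¹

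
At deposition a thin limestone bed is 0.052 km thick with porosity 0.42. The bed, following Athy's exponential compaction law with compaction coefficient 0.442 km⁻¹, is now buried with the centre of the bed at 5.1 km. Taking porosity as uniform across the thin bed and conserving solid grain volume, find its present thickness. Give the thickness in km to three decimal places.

0.032 km

Porosity at 5.1 km: n = 0.42·exp(−0.442×5.1) = 0.0441
Solid-volume conservation: h(1−n) = h₀(1−n₀) ⇒ h = h₀·(1−n₀)/(1−n)
h = 0.052 × (1 − 0.42)/(1 − 0.0441) = 0.052 × 0.6067 = 0.0316 km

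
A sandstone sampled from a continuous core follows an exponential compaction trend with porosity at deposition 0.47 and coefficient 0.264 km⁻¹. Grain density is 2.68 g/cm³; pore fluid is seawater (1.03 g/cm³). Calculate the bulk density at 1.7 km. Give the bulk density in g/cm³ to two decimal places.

Porosity at depth: phi = 0.47·exp(−0.264×1.7) = 0.47×0.6384 = 0.3000
Bulk density: ρ_b = (1−phi)ρ_g + phi·ρ_f = 0.7000×2.68 + 0.3000×1.03
       = 1.876 + 0.309 = 2.185 g/cm³

2.18 g/cm³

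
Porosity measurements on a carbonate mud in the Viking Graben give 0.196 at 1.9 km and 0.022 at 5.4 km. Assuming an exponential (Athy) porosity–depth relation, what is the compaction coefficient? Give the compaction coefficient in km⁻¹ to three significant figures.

0.625 km⁻¹

Athy: phi(d) = phi₀ e^(−kd) ⇒ phi₁/phi₂ = e^{k(d₂−d₁)} ⇒ k = ln(phi₁/phi₂)/(d₂−d₁)
k = ln(0.196/0.022) / (5.4 − 1.9) = ln(8.909) / 3.5 = 2.1871 / 3.5 = 0.6249 km⁻¹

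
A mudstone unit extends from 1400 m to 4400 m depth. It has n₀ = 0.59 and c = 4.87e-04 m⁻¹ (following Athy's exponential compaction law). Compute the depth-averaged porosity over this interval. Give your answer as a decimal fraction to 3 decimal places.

0.157

Working in km (1 km = 1000 m; c in km⁻¹ = c in m⁻¹ × 1000):
⟨n⟩ = (1/(d₂−d₁)) ∫ n₀ e^(−cd) dd = n₀·(e^(−c·d₁) − e^(−c·d₂)) / (c·(d₂−d₁))
e^(−0.487×1.4) = 0.5057; e^(−0.487×4.4) = 0.1173
⟨n⟩ = 0.59 × (0.5057 − 0.1173) / (0.487 × 3) = 0.59 × 0.2658 = 0.1568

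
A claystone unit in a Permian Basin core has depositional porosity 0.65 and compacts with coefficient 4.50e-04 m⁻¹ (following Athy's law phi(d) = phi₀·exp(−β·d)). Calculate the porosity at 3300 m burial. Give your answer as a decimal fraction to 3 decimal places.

0.147

Working in km (1 km = 1000 m; β in km⁻¹ = β in m⁻¹ × 1000):
phi = phi₀·exp(−β·d) = 0.65 × exp(−0.45 × 3.3) = 0.65 × exp(−1.485)
  = 0.65 × 0.2265 = 0.1472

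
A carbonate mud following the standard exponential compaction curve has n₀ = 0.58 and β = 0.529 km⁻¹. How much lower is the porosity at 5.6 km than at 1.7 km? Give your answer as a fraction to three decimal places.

0.206

n(1.7) = 0.58·e^(−0.529×1.7) = 0.2360
n(5.6) = 0.58·e^(−0.529×5.6) = 0.0300
Δn = 0.2360 − 0.0300 = 0.2060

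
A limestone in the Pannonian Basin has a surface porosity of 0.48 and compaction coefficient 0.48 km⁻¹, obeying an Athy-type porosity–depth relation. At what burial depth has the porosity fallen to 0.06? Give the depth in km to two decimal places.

4.33 km

Invert Athy's law: d = ln(φ₀/φ) / β
d = ln(0.48/0.06) / 0.48 = ln(8) / 0.48 = 2.0794 / 0.48 = 4.332 km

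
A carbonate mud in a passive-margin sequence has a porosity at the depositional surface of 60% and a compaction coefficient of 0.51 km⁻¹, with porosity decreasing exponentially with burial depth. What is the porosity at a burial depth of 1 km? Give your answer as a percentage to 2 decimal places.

36.03%

φ = φ₀·exp(−c·Z) = 0.6 × exp(−0.51 × 1) = 0.6 × exp(−0.51)
  = 0.6 × 0.6005 = 0.3603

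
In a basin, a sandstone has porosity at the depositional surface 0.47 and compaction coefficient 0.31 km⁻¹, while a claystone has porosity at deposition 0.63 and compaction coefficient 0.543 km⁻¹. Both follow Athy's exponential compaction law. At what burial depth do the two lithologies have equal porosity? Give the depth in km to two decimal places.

1.26 km

Set n₀ₐ e^(−kₐd) = n₀ᵦ e^(−kᵦd) ⇒ ln(n₀ₐ/n₀ᵦ) = (kₐ − kᵦ)·d
d = ln(0.47/0.63) / (0.31 − 0.543) = -0.2930 / -0.233 = 1.257 km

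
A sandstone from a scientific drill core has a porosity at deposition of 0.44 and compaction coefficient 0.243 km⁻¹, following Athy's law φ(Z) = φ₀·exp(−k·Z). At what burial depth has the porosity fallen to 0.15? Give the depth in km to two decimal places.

4.43 km

Invert Athy's law: Z = ln(φ₀/φ) / k
Z = ln(0.44/0.15) / 0.243 = ln(2.933) / 0.243 = 1.0761 / 0.243 = 4.429 km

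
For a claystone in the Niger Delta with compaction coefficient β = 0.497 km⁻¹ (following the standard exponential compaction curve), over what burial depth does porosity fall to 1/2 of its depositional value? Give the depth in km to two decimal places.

phi/phi₀ = 1/2 ⇒ exp(−β·Z) = 1/2 ⇒ Z = ln(2) / β
Z = 0.6931 / 0.497 = 1.395 km

1.39 km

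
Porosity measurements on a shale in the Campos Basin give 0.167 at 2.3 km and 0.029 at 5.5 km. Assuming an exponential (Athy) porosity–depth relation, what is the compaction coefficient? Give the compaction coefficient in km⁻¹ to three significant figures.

Athy: phi(d) = phi₀ e^(−kd) ⇒ phi₁/phi₂ = e^{k(d₂−d₁)} ⇒ k = ln(phi₁/phi₂)/(d₂−d₁)
k = ln(0.167/0.029) / (5.5 − 2.3) = ln(5.759) / 3.2 = 1.7507 / 3.2 = 0.5471 km⁻¹

0.547 km⁻¹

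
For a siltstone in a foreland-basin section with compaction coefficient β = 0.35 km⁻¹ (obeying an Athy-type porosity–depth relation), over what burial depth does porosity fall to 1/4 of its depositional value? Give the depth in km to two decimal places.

3.96 km

phi/phi₀ = 1/4 ⇒ exp(−β·z) = 1/4 ⇒ z = ln(4) / β
z = 1.3863 / 0.35 = 3.961 km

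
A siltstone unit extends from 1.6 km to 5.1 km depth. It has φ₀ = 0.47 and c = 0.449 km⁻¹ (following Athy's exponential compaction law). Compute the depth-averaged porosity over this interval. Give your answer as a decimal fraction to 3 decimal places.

0.116

⟨φ⟩ = (1/(Z₂−Z₁)) ∫ φ₀ e^(−cZ) dZ = φ₀·(e^(−c·Z₁) − e^(−c·Z₂)) / (c·(Z₂−Z₁))
e^(−0.449×1.6) = 0.4875; e^(−0.449×5.1) = 0.1013
⟨φ⟩ = 0.47 × (0.4875 − 0.1013) / (0.449 × 3.5) = 0.47 × 0.2458 = 0.1155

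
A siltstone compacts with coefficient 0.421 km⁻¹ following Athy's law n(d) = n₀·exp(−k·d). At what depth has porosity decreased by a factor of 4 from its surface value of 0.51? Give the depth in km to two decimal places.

3.29 km

n/n₀ = 1/4 ⇒ exp(−k·d) = 1/4 ⇒ d = ln(4) / k
d = 1.3863 / 0.421 = 3.293 km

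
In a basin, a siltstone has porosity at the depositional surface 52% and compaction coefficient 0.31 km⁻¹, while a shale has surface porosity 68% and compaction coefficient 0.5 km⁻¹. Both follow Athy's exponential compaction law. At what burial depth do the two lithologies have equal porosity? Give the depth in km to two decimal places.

Set n₀ₐ e^(−kₐd) = n₀ᵦ e^(−kᵦd) ⇒ ln(n₀ₐ/n₀ᵦ) = (kₐ − kᵦ)·d
d = ln(0.52/0.68) / (0.31 − 0.5) = -0.2683 / -0.19 = 1.412 km

1.41 km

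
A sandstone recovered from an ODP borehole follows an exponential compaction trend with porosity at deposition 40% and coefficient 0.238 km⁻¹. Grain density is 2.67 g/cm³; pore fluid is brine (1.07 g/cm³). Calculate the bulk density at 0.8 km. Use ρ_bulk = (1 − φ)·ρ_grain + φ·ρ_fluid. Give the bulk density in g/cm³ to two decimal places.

Porosity at depth: φ = 0.4·exp(−0.238×0.8) = 0.4×0.8266 = 0.3307
Bulk density: ρ_b = (1−φ)ρ_g + φ·ρ_f = 0.6693×2.67 + 0.3307×1.07
       = 1.787 + 0.354 = 2.141 g/cm³

2.14 g/cm³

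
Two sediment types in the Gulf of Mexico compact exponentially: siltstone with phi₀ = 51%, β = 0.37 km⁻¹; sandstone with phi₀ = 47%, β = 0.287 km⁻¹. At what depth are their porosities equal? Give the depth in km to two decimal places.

0.98 km

Set phi₀ₐ e^(−βₐz) = phi₀ᵦ e^(−βᵦz) ⇒ ln(phi₀ₐ/phi₀ᵦ) = (βₐ − βᵦ)·z
z = ln(0.51/0.47) / (0.37 − 0.287) = 0.0817 / 0.083 = 0.984 km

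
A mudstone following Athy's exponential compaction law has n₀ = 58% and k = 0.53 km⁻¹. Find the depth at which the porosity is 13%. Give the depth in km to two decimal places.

Invert Athy's law: d = ln(n₀/n) / k
d = ln(0.58/0.13) / 0.53 = ln(4.462) / 0.53 = 1.4955 / 0.53 = 2.822 km

2.82 km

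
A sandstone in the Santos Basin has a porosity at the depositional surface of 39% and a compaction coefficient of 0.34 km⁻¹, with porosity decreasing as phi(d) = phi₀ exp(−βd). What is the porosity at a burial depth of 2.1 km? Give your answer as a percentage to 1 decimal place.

phi = phi₀·exp(−β·d) = 0.39 × exp(−0.34 × 2.1) = 0.39 × exp(−0.714)
  = 0.39 × 0.4897 = 0.1910

19.1%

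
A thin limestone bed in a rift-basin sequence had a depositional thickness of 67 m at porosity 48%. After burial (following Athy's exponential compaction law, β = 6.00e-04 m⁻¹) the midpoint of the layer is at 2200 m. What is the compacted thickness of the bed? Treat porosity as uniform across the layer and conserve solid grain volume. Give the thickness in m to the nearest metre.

Working in km (1 km = 1000 m; β in km⁻¹ = β in m⁻¹ × 1000):
Porosity at 2.2 km: φ = 0.48·exp(−0.6×2.2) = 0.1282
Solid-volume conservation: h(1−φ) = h₀(1−φ₀) ⇒ h = h₀·(1−φ₀)/(1−φ)
h = 0.067 × (1 − 0.48)/(1 − 0.1282) = 0.067 × 0.5965 = 0.0400 km

40 m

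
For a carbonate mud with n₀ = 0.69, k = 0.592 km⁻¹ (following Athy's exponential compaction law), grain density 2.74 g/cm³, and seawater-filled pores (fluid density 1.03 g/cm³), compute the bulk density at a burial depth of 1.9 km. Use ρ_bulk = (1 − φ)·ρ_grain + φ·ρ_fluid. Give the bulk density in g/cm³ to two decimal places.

Porosity at depth: n = 0.69·exp(−0.592×1.9) = 0.69×0.3247 = 0.2241
Bulk density: ρ_b = (1−n)ρ_g + n·ρ_f = 0.7759×2.74 + 0.2241×1.03
       = 2.126 + 0.231 = 2.357 g/cm³

2.36 g/cm³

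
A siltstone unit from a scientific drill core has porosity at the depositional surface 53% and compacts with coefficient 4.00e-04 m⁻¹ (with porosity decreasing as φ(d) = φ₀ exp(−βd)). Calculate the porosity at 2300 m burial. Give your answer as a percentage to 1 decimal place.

21.1%

Working in km (1 km = 1000 m; β in km⁻¹ = β in m⁻¹ × 1000):
φ = φ₀·exp(−β·d) = 0.53 × exp(−0.4 × 2.3) = 0.53 × exp(−0.92)
  = 0.53 × 0.3985 = 0.2112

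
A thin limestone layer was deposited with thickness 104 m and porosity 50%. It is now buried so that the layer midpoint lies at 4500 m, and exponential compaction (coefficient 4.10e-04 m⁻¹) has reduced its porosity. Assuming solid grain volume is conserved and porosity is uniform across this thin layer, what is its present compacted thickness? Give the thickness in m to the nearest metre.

Working in km (1 km = 1000 m; k in km⁻¹ = k in m⁻¹ × 1000):
Porosity at 4.5 km: φ = 0.5·exp(−0.41×4.5) = 0.0790
Solid-volume conservation: h(1−φ) = h₀(1−φ₀) ⇒ h = h₀·(1−φ₀)/(1−φ)
h = 0.104 × (1 − 0.5)/(1 − 0.0790) = 0.104 × 0.5429 = 0.0565 km

56 m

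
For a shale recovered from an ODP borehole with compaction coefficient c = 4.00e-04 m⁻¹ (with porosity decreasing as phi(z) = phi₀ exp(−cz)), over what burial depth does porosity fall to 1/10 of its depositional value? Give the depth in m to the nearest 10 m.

Working in km (1 km = 1000 m; c in km⁻¹ = c in m⁻¹ × 1000):
phi/phi₀ = 1/10 ⇒ exp(−c·z) = 1/10 ⇒ z = ln(10) / c
z = 2.3026 / 0.4 = 5.756 km

5760 m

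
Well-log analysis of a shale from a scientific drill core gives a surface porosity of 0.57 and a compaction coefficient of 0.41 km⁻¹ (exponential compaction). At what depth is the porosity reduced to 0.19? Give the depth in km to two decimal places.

2.68 km

Invert Athy's law: d = ln(φ₀/φ) / β
d = ln(0.57/0.19) / 0.41 = ln(3) / 0.41 = 1.0986 / 0.41 = 2.680 km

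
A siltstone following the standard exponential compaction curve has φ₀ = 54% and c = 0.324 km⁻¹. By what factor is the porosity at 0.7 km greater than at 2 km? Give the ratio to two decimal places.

1.52

φ(Z₁)/φ(Z₂) = e^(−c·Z₁)/e^(−c·Z₂) = e^{c(Z₂−Z₁)}
= exp(0.324 × 1.3) = exp(0.4212) = 1.5238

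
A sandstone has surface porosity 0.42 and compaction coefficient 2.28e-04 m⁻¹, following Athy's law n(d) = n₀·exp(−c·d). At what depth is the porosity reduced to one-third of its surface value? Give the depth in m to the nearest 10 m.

4820 m

Working in km (1 km = 1000 m; c in km⁻¹ = c in m⁻¹ × 1000):
n/n₀ = 1/3 ⇒ exp(−c·d) = 1/3 ⇒ d = ln(3) / c
d = 1.0986 / 0.228 = 4.818 km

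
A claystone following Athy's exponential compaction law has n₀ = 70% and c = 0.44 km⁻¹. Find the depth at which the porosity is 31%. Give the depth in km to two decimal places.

Invert Athy's law: z = ln(n₀/n) / c
z = ln(0.7/0.31) / 0.44 = ln(2.258) / 0.44 = 0.8145 / 0.44 = 1.851 km

1.85 km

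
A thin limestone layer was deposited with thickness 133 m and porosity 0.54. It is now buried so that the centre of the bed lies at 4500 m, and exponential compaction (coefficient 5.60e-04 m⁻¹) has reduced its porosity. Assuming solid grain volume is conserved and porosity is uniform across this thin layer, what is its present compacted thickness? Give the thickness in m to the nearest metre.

Working in km (1 km = 1000 m; c in km⁻¹ = c in m⁻¹ × 1000):
Porosity at 4.5 km: n = 0.54·exp(−0.56×4.5) = 0.0434
Solid-volume conservation: h(1−n) = h₀(1−n₀) ⇒ h = h₀·(1−n₀)/(1−n)
h = 0.133 × (1 − 0.54)/(1 − 0.0434) = 0.133 × 0.4809 = 0.0640 km

64 m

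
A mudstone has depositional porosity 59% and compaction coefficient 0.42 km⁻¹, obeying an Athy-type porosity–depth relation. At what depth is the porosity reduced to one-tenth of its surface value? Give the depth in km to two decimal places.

5.48 km

φ/φ₀ = 1/10 ⇒ exp(−β·z) = 1/10 ⇒ z = ln(10) / β
z = 2.3026 / 0.42 = 5.482 km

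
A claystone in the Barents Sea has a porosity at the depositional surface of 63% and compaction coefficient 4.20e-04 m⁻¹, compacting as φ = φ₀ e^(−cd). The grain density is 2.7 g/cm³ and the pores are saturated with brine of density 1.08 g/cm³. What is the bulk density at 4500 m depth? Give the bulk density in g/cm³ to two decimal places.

2.55 g/cm³

Working in km (1 km = 1000 m; c in km⁻¹ = c in m⁻¹ × 1000):
Porosity at depth: φ = 0.63·exp(−0.42×4.5) = 0.63×0.1511 = 0.0952
Bulk density: ρ_b = (1−φ)ρ_g + φ·ρ_f = 0.9048×2.7 + 0.0952×1.08
       = 2.443 + 0.103 = 2.546 g/cm³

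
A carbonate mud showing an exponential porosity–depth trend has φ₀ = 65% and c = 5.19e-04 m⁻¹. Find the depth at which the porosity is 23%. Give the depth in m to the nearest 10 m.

Working in km (1 km = 1000 m; c in km⁻¹ = c in m⁻¹ × 1000):
Invert Athy's law: d = ln(φ₀/φ) / c
d = ln(0.65/0.23) / 0.519 = ln(2.826) / 0.519 = 1.0389 / 0.519 = 2.002 km

2000 m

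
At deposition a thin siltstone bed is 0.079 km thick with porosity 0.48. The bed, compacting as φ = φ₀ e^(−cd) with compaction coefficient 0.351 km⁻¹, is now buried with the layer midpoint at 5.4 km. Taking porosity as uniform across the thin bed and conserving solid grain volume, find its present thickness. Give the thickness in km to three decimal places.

Porosity at 5.4 km: φ = 0.48·exp(−0.351×5.4) = 0.0721
Solid-volume conservation: h(1−φ) = h₀(1−φ₀) ⇒ h = h₀·(1−φ₀)/(1−φ)
h = 0.079 × (1 − 0.48)/(1 − 0.0721) = 0.079 × 0.5604 = 0.0443 km

0.044 km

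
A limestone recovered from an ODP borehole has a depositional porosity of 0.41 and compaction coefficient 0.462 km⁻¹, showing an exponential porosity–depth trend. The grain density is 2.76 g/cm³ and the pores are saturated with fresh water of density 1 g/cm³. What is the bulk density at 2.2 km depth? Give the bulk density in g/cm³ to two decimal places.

Porosity at depth: n = 0.41·exp(−0.462×2.2) = 0.41×0.3619 = 0.1484
Bulk density: ρ_b = (1−n)ρ_g + n·ρ_f = 0.8516×2.76 + 0.1484×1
       = 2.350 + 0.148 = 2.499 g/cm³

2.50 g/cm³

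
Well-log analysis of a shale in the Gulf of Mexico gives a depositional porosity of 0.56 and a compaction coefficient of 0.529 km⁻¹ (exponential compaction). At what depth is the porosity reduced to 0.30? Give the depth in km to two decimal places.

1.18 km

Invert Athy's law: d = ln(phi₀/phi) / k
d = ln(0.56/0.3) / 0.529 = ln(1.867) / 0.529 = 0.6242 / 0.529 = 1.180 km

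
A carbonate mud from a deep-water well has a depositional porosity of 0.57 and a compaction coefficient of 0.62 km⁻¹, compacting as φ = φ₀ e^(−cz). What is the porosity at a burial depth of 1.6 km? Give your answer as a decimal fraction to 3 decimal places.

φ = φ₀·exp(−c·z) = 0.57 × exp(−0.62 × 1.6) = 0.57 × exp(−0.992)
  = 0.57 × 0.3708 = 0.2114

0.211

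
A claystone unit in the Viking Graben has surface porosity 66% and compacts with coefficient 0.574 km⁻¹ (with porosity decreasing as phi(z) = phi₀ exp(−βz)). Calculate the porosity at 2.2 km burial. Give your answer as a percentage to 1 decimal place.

18.7%

phi = phi₀·exp(−β·z) = 0.66 × exp(−0.574 × 2.2) = 0.66 × exp(−1.263)
  = 0.66 × 0.2829 = 0.1867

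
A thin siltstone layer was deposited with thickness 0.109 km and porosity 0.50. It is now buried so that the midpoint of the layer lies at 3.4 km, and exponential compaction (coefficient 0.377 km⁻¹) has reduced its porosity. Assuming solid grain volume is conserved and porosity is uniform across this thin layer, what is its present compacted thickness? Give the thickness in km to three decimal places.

0.063 km

Porosity at 3.4 km: φ = 0.5·exp(−0.377×3.4) = 0.1388
Solid-volume conservation: h(1−φ) = h₀(1−φ₀) ⇒ h = h₀·(1−φ₀)/(1−φ)
h = 0.109 × (1 − 0.5)/(1 − 0.1388) = 0.109 × 0.5806 = 0.0633 km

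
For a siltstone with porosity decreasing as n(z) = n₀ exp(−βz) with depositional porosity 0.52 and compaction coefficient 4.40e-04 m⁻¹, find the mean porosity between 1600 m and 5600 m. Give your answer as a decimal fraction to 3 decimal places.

Working in km (1 km = 1000 m; β in km⁻¹ = β in m⁻¹ × 1000):
⟨n⟩ = (1/(z₂−z₁)) ∫ n₀ e^(−βz) dz = n₀·(e^(−β·z₁) − e^(−β·z₂)) / (β·(z₂−z₁))
e^(−0.44×1.6) = 0.4946; e^(−0.44×5.6) = 0.0851
⟨n⟩ = 0.52 × (0.4946 − 0.0851) / (0.44 × 4) = 0.52 × 0.2327 = 0.1210

0.121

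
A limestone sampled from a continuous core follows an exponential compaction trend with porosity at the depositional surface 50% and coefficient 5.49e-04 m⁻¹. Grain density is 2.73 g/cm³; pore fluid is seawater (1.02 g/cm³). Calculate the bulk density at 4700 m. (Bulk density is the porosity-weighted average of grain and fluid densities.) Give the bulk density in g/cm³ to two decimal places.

2.67 g/cm³

Working in km (1 km = 1000 m; c in km⁻¹ = c in m⁻¹ × 1000):
Porosity at depth: phi = 0.5·exp(−0.549×4.7) = 0.5×0.0758 = 0.0379
Bulk density: ρ_b = (1−phi)ρ_g + phi·ρ_f = 0.9621×2.73 + 0.0379×1.02
       = 2.627 + 0.039 = 2.665 g/cm³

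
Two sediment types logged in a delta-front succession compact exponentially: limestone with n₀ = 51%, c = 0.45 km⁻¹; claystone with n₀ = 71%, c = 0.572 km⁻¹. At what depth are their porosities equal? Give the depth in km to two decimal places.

Set n₀ₐ e^(−cₐZ) = n₀ᵦ e^(−cᵦZ) ⇒ ln(n₀ₐ/n₀ᵦ) = (cₐ − cᵦ)·Z
Z = ln(0.51/0.71) / (0.45 − 0.572) = -0.3309 / -0.122 = 2.712 km

2.71 km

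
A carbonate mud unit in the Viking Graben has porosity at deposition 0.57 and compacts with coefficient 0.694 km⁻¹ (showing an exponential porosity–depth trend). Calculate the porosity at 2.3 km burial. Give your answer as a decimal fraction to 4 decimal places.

phi = phi₀·exp(−c·d) = 0.57 × exp(−0.694 × 2.3) = 0.57 × exp(−1.596)
  = 0.57 × 0.2027 = 0.1155

0.1155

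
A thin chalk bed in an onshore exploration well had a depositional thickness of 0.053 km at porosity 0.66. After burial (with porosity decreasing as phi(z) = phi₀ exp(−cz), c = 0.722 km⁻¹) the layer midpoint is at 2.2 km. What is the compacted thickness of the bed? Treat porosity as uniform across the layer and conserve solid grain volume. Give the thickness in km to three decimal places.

Porosity at 2.2 km: phi = 0.66·exp(−0.722×2.2) = 0.1348
Solid-volume conservation: h(1−phi) = h₀(1−phi₀) ⇒ h = h₀·(1−phi₀)/(1−phi)
h = 0.053 × (1 − 0.66)/(1 − 0.1348) = 0.053 × 0.3930 = 0.0208 km

0.021 km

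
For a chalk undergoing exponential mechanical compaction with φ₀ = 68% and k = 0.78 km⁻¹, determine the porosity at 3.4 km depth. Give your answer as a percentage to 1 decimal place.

φ = φ₀·exp(−k·z) = 0.68 × exp(−0.78 × 3.4) = 0.68 × exp(−2.652)
  = 0.68 × 0.0705 = 0.0479

4.8%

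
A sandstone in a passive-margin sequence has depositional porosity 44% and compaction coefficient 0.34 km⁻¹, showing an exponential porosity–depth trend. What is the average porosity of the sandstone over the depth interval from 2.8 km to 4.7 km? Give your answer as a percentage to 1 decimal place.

12.5%

⟨n⟩ = (1/(Z₂−Z₁)) ∫ n₀ e^(−cZ) dZ = n₀·(e^(−c·Z₁) − e^(−c·Z₂)) / (c·(Z₂−Z₁))
e^(−0.34×2.8) = 0.3860; e^(−0.34×4.7) = 0.2023
⟨n⟩ = 0.44 × (0.3860 − 0.2023) / (0.34 × 1.9) = 0.44 × 0.2843 = 0.1251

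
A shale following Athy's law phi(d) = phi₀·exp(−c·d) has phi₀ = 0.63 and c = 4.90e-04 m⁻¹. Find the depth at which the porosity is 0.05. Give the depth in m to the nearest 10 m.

5170 m

Working in km (1 km = 1000 m; c in km⁻¹ = c in m⁻¹ × 1000):
Invert Athy's law: d = ln(phi₀/phi) / c
d = ln(0.63/0.05) / 0.49 = ln(12.6) / 0.49 = 2.5337 / 0.49 = 5.171 km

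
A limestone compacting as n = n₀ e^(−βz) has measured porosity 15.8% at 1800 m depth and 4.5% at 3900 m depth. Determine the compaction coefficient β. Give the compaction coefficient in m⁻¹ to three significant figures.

Working in km (1 km = 1000 m; β in km⁻¹ = β in m⁻¹ × 1000):
Athy: n(z) = n₀ e^(−βz) ⇒ n₁/n₂ = e^{β(z₂−z₁)} ⇒ β = ln(n₁/n₂)/(z₂−z₁)
β = ln(0.158/0.045) / (3.9 − 1.8) = ln(3.511) / 2.1 = 1.2559 / 2.1 = 0.5981 km⁻¹

0.000598 m⁻¹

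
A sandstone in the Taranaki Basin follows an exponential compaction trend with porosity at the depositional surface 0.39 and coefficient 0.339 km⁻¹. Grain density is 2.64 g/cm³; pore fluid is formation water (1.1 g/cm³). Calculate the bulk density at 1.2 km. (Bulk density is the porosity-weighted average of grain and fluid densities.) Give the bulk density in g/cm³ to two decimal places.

2.24 g/cm³

Porosity at depth: φ = 0.39·exp(−0.339×1.2) = 0.39×0.6658 = 0.2597
Bulk density: ρ_b = (1−φ)ρ_g + φ·ρ_f = 0.7403×2.64 + 0.2597×1.1
       = 1.955 + 0.286 = 2.240 g/cm³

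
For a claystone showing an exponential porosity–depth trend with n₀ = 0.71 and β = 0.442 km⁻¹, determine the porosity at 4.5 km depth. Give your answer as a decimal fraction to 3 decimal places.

n = n₀·exp(−β·z) = 0.71 × exp(−0.442 × 4.5) = 0.71 × exp(−1.989)
  = 0.71 × 0.1368 = 0.0972

0.097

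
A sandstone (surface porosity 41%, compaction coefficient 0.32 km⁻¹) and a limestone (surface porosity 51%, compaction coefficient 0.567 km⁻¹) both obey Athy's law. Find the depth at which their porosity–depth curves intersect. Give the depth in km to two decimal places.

Set φ₀ₐ e^(−kₐZ) = φ₀ᵦ e^(−kᵦZ) ⇒ ln(φ₀ₐ/φ₀ᵦ) = (kₐ − kᵦ)·Z
Z = ln(0.41/0.51) / (0.32 − 0.567) = -0.2183 / -0.247 = 0.884 km

0.88 km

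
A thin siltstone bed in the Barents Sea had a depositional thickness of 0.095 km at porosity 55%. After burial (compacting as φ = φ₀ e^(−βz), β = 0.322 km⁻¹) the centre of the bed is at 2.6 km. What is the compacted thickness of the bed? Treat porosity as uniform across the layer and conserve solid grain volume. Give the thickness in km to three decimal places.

0.056 km

Porosity at 2.6 km: φ = 0.55·exp(−0.322×2.6) = 0.2381
Solid-volume conservation: h(1−φ) = h₀(1−φ₀) ⇒ h = h₀·(1−φ₀)/(1−φ)
h = 0.095 × (1 − 0.55)/(1 − 0.2381) = 0.095 × 0.5906 = 0.0561 km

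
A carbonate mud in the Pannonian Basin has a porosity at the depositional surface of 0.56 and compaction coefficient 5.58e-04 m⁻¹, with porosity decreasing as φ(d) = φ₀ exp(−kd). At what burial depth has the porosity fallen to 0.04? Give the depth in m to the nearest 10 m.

Working in km (1 km = 1000 m; k in km⁻¹ = k in m⁻¹ × 1000):
Invert Athy's law: d = ln(φ₀/φ) / k
d = ln(0.56/0.04) / 0.558 = ln(14) / 0.558 = 2.6391 / 0.558 = 4.729 km

4730 m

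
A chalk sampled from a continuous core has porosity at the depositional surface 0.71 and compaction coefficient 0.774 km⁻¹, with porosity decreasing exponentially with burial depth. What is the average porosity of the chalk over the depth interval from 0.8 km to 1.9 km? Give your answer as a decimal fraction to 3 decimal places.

⟨phi⟩ = (1/(Z₂−Z₁)) ∫ phi₀ e^(−kZ) dZ = phi₀·(e^(−k·Z₁) − e^(−k·Z₂)) / (k·(Z₂−Z₁))
e^(−0.774×0.8) = 0.5384; e^(−0.774×1.9) = 0.2298
⟨phi⟩ = 0.71 × (0.5384 − 0.2298) / (0.774 × 1.1) = 0.71 × 0.3624 = 0.2573

0.257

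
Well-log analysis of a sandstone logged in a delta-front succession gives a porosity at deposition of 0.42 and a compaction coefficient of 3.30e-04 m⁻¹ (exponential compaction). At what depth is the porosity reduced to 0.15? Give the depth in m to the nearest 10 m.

Working in km (1 km = 1000 m; c in km⁻¹ = c in m⁻¹ × 1000):
Invert Athy's law: z = ln(φ₀/φ) / c
z = ln(0.42/0.15) / 0.33 = ln(2.8) / 0.33 = 1.0296 / 0.33 = 3.120 km

3120 m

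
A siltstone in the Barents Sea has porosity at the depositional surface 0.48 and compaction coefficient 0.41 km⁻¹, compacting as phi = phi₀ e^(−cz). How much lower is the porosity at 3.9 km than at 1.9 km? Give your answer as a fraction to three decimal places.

0.123

phi(1.9) = 0.48·e^(−0.41×1.9) = 0.2203
phi(3.9) = 0.48·e^(−0.41×3.9) = 0.0970
Δphi = 0.2203 − 0.0970 = 0.1232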